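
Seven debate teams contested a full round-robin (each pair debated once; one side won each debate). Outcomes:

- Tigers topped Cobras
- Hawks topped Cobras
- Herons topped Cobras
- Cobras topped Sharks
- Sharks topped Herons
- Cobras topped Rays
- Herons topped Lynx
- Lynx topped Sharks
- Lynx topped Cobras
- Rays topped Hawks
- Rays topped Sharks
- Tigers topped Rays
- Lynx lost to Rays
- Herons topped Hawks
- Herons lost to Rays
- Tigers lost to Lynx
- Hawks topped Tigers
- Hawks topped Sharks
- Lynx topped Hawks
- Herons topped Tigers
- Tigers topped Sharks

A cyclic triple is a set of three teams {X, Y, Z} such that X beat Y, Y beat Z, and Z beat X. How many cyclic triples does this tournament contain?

Win totals: Cobras 2, Tigers 3, Sharks 1, Herons 4, Rays 4, Hawks 3, Lynx 4.
A team with w wins dominates both others in C(w,2) triples; summing gives 1 + 3 + 0 + 6 + 6 + 3 + 6 = 25 transitive triples.
Total triples C(7,3) = 35, so cyclic triples = 35 − 25 = 10.

10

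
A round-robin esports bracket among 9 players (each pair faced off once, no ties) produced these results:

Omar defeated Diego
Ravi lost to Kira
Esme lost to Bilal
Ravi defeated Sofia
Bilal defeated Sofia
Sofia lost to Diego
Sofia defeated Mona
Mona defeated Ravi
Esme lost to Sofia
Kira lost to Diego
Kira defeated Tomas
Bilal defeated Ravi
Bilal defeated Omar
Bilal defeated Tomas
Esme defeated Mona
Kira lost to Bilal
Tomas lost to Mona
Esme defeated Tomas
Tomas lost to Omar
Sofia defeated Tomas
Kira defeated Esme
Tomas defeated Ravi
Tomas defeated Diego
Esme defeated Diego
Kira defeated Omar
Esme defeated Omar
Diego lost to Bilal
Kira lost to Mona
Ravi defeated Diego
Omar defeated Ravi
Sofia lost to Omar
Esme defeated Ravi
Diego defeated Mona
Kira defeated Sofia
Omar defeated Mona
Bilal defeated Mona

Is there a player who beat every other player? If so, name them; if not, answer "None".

Bilal

Bilal has 8 wins out of 8 opponents — a perfect record.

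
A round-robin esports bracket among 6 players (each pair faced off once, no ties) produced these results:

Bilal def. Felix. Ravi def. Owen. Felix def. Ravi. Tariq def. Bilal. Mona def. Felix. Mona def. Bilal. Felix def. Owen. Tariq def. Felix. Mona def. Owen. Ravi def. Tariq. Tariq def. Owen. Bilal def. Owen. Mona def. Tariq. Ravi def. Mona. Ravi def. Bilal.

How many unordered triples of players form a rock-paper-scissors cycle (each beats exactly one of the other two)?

3

Of the C(6,3) = 20 triples, the cyclic ones are: {Tariq, Ravi, Felix}; {Ravi, Felix, Bilal}; {Ravi, Felix, Mona}.
That is 3.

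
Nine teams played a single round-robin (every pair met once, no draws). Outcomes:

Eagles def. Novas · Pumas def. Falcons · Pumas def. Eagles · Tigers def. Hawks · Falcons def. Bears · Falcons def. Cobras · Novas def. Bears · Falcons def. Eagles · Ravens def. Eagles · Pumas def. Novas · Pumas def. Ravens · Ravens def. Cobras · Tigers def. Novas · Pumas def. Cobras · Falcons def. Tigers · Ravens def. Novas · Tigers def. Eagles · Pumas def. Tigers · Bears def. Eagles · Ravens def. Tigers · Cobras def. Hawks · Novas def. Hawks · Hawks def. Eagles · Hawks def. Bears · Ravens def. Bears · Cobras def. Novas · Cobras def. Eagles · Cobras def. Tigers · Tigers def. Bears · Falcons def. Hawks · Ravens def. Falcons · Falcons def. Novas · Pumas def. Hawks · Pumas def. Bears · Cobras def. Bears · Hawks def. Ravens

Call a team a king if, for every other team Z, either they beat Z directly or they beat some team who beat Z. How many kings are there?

Falcons cannot reach Pumas in two steps.
Pumas reaches everyone (king).
Novas cannot reach Falcons, Pumas, Cobras, Tigers in two steps.
Hawks cannot reach Pumas in two steps.
Bears cannot reach Falcons, Pumas, Hawks, Cobras, Ravens, Tigers in two steps.
Cobras cannot reach Falcons, Pumas in two steps.
Eagles cannot reach Falcons, Pumas, Cobras, Ravens, Tigers in two steps.
Ravens cannot reach Pumas in two steps.
Tigers cannot reach Falcons, Pumas, Cobras in two steps.
Kings: Pumas — 1.

1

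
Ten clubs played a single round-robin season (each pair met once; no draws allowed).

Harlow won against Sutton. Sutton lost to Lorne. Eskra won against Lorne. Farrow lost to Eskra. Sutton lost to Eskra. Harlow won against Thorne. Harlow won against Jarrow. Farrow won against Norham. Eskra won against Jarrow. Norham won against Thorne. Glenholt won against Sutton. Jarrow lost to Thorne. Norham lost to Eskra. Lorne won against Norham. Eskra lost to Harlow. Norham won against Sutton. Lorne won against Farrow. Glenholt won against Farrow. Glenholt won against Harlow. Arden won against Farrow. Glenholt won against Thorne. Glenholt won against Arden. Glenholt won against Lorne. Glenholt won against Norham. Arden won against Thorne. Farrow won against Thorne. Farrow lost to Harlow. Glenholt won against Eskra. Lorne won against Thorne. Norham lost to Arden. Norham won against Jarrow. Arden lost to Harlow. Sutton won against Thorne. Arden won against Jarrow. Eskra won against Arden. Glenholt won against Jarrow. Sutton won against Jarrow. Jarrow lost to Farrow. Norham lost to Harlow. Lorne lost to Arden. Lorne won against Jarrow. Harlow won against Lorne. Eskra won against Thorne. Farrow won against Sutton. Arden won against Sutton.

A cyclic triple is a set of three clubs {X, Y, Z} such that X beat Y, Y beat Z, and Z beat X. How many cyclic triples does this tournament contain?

Win totals: Eskra 7, Arden 6, Sutton 2, Lorne 5, Jarrow 0, Thorne 1, Glenholt 9, Harlow 8, Norham 3, Farrow 4.
A club with w wins dominates both others in C(w,2) triples; summing gives 21 + 15 + 1 + 10 + 0 + 0 + 36 + 28 + 3 + 6 = 120 transitive triples.
Total triples C(10,3) = 120, so cyclic triples = 120 − 120 = 0.

0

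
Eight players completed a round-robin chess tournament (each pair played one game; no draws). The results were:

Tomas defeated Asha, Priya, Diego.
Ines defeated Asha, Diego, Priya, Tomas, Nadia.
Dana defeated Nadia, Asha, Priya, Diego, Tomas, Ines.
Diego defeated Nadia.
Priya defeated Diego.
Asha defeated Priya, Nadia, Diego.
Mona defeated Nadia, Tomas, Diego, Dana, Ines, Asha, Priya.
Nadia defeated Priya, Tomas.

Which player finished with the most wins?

Mona

Win totals: Priya 1, Tomas 3, Asha 3, Dana 6, Diego 1, Mona 7, Nadia 2, Ines 5.
Mona leads with 7 wins (next highest: 6).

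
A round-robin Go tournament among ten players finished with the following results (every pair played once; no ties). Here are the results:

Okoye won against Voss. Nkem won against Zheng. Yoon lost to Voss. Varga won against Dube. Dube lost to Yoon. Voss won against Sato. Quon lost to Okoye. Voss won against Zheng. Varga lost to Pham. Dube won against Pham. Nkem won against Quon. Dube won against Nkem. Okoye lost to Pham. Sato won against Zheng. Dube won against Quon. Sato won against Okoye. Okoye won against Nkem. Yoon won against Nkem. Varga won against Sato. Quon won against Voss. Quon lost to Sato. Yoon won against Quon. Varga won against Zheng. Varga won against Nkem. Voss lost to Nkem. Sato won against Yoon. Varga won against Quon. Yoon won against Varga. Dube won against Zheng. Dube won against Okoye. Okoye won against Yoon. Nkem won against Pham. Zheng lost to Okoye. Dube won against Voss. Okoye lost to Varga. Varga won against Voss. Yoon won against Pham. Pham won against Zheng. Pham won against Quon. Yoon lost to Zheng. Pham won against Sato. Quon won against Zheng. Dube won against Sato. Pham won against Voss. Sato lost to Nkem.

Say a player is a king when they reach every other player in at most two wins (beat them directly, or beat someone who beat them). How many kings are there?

7

Sato reaches everyone (king).
Voss reaches everyone (king).
Okoye reaches everyone (king).
Nkem cannot reach Dube in two steps.
Quon cannot reach Okoye, Nkem, Pham, Dube, Varga in two steps.
Pham reaches everyone (king).
Dube reaches everyone (king).
Varga reaches everyone (king).
Yoon reaches everyone (king).
Zheng cannot reach Sato, Voss, Okoye in two steps.
Kings: Sato, Voss, Okoye, Pham, Dube, Varga, Yoon — 7.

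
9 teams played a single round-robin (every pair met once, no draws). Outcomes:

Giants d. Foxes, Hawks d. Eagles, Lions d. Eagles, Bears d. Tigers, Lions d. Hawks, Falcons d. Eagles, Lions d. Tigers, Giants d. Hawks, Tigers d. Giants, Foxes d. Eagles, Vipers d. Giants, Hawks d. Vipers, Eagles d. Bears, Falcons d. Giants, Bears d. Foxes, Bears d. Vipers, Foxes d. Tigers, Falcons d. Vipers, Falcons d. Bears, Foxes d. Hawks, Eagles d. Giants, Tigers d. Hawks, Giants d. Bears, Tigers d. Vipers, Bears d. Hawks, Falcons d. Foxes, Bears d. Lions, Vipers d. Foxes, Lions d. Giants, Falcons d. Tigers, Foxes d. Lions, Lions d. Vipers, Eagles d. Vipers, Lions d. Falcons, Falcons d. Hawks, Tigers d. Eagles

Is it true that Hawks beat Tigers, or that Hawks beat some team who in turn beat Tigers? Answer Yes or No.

Hawks did not beat Tigers directly.
Hawks beat Eagles, Vipers, but each of them lost to Tigers. No two-step path.

No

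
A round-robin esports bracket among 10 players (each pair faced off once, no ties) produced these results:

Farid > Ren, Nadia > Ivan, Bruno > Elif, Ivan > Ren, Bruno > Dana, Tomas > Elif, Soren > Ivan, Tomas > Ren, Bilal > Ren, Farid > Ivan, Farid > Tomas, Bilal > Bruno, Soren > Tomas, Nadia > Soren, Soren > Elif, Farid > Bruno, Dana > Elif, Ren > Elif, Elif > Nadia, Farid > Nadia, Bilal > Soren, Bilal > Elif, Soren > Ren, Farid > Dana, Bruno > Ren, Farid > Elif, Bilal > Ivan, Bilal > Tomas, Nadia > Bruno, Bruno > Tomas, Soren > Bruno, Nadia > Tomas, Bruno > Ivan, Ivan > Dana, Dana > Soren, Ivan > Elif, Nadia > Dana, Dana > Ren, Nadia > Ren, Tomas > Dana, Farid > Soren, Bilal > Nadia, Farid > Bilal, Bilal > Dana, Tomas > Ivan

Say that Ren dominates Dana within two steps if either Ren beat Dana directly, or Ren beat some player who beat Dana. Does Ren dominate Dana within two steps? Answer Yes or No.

Ren did not beat Dana directly.
Ren beat Elif, but each of them lost to Dana. No two-step path.

No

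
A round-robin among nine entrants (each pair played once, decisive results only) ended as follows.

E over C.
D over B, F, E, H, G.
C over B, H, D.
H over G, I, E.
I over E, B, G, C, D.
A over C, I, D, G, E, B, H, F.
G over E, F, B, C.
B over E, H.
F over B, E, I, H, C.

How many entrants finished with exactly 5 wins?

Win totals: A 8, B 2, C 3, D 5, E 1, F 5, G 4, H 3, I 5.
Exactly 5: D, F, I — 3 entrants.

3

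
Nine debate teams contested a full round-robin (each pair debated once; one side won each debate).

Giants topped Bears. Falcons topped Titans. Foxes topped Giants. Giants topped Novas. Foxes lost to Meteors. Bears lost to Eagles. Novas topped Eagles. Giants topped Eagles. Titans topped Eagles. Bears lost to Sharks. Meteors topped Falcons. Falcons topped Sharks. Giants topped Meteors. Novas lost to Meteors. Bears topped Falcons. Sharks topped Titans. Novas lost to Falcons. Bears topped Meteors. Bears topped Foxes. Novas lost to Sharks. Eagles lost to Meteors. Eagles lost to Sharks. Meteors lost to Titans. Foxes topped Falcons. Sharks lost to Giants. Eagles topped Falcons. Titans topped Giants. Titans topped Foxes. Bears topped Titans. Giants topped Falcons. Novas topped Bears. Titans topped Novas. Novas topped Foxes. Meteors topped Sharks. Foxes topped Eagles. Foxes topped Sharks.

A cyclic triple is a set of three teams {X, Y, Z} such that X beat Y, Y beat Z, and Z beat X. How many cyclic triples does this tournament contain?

24

Win totals: Giants 6, Sharks 4, Titans 5, Bears 4, Novas 3, Falcons 3, Meteors 5, Foxes 4, Eagles 2.
A team with w wins dominates both others in C(w,2) triples; summing gives 15 + 6 + 10 + 6 + 3 + 3 + 10 + 6 + 1 = 60 transitive triples.
Total triples C(9,3) = 84, so cyclic triples = 84 − 60 = 24.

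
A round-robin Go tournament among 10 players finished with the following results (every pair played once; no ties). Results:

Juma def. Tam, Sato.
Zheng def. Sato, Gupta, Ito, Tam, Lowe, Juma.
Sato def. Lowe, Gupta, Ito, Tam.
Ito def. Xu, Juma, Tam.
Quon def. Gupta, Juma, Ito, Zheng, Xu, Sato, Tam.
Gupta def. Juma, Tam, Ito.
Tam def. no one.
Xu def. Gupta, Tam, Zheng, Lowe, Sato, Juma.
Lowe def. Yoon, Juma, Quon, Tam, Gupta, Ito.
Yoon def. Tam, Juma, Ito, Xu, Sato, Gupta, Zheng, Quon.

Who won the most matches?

Win totals: Zheng 6, Xu 6, Quon 7, Juma 2, Tam 0, Gupta 3, Sato 4, Ito 3, Lowe 6, Yoon 8.
Yoon leads with 8 wins (next highest: 7).

Yoon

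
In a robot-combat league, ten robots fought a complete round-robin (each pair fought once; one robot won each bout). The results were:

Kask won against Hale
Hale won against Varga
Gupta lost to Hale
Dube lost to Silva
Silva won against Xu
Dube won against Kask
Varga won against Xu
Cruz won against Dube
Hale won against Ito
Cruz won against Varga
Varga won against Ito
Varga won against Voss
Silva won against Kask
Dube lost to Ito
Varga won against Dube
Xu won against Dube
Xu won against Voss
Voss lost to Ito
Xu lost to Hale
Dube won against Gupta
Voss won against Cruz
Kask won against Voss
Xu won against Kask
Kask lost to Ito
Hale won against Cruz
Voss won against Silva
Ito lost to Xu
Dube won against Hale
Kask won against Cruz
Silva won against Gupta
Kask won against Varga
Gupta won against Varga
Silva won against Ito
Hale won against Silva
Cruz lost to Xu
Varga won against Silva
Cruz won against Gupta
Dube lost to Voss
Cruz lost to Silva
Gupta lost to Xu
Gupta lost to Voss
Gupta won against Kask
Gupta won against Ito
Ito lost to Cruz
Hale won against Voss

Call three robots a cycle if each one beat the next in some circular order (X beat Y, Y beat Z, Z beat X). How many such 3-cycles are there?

32

Win totals: Varga 5, Dube 3, Silva 6, Ito 3, Hale 7, Kask 4, Gupta 3, Voss 4, Xu 6, Cruz 4.
A robot with w wins dominates both others in C(w,2) triples; summing gives 10 + 3 + 15 + 3 + 21 + 6 + 3 + 6 + 15 + 6 = 88 transitive triples.
Total triples C(10,3) = 120, so cyclic triples = 120 − 88 = 32.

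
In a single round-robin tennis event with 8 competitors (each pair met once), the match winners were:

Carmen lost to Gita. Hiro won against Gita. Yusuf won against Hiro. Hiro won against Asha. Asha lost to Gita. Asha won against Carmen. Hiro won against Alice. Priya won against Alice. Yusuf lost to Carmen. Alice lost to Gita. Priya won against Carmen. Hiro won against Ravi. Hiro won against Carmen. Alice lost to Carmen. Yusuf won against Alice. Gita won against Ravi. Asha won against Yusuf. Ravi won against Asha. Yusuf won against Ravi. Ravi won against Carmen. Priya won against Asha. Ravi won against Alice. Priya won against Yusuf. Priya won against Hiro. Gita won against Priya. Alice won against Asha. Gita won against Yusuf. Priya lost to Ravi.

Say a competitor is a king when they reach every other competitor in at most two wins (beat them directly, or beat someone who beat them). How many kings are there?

4

Carmen cannot reach Priya, Gita in two steps.
Alice cannot reach Hiro, Priya, Gita, Ravi in two steps.
Hiro reaches everyone (king).
Priya reaches everyone (king).
Gita reaches everyone (king).
Ravi cannot reach Gita in two steps.
Asha cannot reach Priya, Gita in two steps.
Yusuf reaches everyone (king).
Kings: Hiro, Priya, Gita, Yusuf — 4.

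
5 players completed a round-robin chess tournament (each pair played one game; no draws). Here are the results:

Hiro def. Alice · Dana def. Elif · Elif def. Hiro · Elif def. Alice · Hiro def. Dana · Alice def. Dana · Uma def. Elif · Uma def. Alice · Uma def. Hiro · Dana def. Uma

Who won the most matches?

Win totals: Alice 1, Hiro 2, Elif 2, Dana 2, Uma 3.
Uma leads with 3 wins (next highest: 2).

Uma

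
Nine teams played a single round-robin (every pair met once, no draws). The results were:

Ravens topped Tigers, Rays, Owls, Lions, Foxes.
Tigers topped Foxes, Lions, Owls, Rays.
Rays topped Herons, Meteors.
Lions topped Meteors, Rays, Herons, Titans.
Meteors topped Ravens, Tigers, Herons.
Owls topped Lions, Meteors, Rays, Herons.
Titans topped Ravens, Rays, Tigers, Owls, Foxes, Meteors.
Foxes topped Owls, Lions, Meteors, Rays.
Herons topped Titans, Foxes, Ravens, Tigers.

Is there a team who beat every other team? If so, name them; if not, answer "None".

None

Highest win total is Titans with 6 (out of 8 possible).
Titans lost to Lions, Herons, so no team went undefeated.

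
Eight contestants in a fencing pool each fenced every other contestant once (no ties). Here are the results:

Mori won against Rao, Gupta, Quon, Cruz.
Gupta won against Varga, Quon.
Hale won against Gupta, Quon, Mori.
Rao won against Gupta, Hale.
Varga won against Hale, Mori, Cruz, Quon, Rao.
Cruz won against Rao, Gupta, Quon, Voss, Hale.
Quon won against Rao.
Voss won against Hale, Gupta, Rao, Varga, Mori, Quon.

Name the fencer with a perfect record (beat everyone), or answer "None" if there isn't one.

Highest win total is Voss with 6 (out of 7 possible).
Voss lost to Cruz, so no fencer went undefeated.

None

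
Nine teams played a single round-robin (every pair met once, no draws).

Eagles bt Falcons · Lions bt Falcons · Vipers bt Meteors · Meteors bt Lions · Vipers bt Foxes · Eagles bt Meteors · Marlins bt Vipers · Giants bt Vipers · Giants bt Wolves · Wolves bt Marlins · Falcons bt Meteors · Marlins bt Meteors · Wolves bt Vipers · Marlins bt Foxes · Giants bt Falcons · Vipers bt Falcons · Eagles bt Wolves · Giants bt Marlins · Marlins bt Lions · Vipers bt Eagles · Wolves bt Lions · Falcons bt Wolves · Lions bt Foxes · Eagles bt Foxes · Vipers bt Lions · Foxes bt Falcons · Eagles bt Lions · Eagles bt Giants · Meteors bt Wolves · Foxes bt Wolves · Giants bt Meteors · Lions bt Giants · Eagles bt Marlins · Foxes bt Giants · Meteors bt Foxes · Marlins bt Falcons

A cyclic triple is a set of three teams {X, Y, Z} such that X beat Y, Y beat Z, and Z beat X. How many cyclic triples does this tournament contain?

Win totals: Eagles 7, Wolves 3, Lions 3, Vipers 5, Giants 5, Falcons 2, Foxes 3, Marlins 5, Meteors 3.
A team with w wins dominates both others in C(w,2) triples; summing gives 21 + 3 + 3 + 10 + 10 + 1 + 3 + 10 + 3 = 64 transitive triples.
Total triples C(9,3) = 84, so cyclic triples = 84 − 64 = 20.

20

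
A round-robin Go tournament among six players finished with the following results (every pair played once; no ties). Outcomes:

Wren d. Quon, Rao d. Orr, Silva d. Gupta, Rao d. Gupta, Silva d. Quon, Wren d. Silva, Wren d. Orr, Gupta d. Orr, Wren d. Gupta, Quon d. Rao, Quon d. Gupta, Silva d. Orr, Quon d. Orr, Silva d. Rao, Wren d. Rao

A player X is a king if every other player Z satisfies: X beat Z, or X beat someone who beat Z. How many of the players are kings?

1

Quon cannot reach Wren, Silva in two steps.
Orr cannot reach Quon, Gupta, Rao, Wren, Silva in two steps.
Gupta cannot reach Quon, Rao, Wren, Silva in two steps.
Rao cannot reach Quon, Wren, Silva in two steps.
Wren reaches everyone (king).
Silva cannot reach Wren in two steps.
Kings: Wren — 1.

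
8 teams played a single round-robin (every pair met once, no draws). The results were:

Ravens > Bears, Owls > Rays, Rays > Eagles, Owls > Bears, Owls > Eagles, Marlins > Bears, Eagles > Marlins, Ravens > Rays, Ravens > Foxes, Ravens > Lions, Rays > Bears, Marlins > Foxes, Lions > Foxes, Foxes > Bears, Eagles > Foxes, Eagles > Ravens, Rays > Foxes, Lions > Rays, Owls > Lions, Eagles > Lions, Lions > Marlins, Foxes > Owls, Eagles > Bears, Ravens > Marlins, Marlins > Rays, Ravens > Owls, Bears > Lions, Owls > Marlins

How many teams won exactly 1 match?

1

Win totals: Foxes 2, Rays 3, Ravens 6, Marlins 3, Eagles 5, Lions 3, Owls 5, Bears 1.
Exactly 1: Bears — 1 team.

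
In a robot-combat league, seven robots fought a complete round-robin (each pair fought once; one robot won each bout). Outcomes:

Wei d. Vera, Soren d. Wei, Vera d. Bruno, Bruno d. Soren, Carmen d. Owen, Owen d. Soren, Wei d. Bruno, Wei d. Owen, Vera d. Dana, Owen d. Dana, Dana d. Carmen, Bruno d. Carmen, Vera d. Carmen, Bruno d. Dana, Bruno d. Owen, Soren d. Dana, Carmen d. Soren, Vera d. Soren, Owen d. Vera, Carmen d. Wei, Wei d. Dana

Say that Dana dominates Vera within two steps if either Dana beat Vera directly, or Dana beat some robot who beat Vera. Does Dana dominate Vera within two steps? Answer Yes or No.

No

Dana did not beat Vera directly.
Dana beat Carmen, but each of them lost to Vera. No two-step path.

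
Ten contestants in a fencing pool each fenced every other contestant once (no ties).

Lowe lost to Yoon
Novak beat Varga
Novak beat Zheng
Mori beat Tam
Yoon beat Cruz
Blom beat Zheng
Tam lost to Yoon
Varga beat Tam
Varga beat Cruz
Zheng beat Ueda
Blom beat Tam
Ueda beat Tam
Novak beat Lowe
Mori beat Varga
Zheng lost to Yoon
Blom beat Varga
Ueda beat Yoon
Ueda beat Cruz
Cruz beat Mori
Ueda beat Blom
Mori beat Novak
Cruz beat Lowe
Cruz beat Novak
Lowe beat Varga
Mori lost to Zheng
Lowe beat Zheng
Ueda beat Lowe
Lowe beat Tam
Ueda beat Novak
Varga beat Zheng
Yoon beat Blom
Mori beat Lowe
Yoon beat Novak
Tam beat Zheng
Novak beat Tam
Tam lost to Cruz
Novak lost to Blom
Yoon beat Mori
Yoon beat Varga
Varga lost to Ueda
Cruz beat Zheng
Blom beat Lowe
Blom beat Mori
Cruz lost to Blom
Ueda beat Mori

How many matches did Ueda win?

Ueda's results: beat Lowe, Novak, Varga, Blom, Mori, Tam, Cruz, Yoon; lost to Zheng.
That is 8 wins.

8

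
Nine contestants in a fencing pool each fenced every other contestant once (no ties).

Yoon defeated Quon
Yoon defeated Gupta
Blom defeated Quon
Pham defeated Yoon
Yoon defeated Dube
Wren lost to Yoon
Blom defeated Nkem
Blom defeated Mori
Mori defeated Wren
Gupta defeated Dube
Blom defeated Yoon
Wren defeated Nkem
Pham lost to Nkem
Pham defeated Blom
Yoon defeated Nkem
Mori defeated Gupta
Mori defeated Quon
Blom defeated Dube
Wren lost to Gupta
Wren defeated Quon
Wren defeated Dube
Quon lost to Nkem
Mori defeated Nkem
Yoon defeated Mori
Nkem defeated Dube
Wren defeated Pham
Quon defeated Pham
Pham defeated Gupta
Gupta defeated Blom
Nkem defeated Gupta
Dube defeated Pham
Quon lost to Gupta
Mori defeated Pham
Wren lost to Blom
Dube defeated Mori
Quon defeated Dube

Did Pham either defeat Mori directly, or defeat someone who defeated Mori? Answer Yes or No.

Yes

Pham did not beat Mori directly.
Pham beat Yoon, Gupta, Blom. Of those, Yoon beat Mori.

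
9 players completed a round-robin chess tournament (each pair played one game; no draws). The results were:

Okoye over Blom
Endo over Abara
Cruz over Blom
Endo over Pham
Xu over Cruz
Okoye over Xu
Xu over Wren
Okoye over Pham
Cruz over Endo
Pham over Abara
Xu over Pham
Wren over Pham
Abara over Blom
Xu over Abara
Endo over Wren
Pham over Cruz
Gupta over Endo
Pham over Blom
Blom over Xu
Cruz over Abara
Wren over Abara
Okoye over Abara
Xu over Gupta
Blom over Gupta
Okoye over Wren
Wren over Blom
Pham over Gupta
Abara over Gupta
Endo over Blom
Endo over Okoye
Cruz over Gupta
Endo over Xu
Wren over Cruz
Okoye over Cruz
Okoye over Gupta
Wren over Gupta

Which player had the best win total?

Win totals: Okoye 7, Xu 5, Gupta 1, Wren 5, Endo 6, Cruz 4, Abara 2, Blom 2, Pham 4.
Okoye leads with 7 wins (next highest: 6).

Okoye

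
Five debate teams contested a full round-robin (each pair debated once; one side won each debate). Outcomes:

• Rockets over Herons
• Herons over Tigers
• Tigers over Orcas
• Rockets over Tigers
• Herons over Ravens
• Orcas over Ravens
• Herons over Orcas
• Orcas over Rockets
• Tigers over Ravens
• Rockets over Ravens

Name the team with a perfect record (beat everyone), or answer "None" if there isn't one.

None

Highest win total is Rockets with 3 (out of 4 possible).
Rockets lost to Orcas, so no team went undefeated.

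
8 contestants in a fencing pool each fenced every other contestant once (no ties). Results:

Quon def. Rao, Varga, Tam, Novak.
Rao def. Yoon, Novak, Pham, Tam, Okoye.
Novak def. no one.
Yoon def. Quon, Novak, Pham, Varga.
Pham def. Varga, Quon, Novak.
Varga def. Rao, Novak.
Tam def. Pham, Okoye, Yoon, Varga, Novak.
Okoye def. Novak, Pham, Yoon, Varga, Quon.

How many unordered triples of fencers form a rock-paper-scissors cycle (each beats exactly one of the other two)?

10

Win totals: Tam 5, Yoon 4, Quon 4, Okoye 5, Varga 2, Novak 0, Rao 5, Pham 3.
A fencer with w wins dominates both others in C(w,2) triples; summing gives 10 + 6 + 6 + 10 + 1 + 0 + 10 + 3 = 46 transitive triples.
Total triples C(8,3) = 56, so cyclic triples = 56 − 46 = 10.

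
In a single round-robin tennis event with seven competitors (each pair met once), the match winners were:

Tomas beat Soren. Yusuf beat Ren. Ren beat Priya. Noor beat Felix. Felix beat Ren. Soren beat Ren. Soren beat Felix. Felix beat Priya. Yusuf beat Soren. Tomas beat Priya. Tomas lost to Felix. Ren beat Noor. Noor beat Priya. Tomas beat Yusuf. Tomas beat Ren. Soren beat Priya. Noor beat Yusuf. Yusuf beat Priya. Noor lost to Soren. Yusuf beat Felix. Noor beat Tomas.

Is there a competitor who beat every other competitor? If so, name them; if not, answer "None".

Highest win total is Yusuf with 4 (out of 6 possible).
Yusuf lost to Noor, Tomas, so no competitor went undefeated.

None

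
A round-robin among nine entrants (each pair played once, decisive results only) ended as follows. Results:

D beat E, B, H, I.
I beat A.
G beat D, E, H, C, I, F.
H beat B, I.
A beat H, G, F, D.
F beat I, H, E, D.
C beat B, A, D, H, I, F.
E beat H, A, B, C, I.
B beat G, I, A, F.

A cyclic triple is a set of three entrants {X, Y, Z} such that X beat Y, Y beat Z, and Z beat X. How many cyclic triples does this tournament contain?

Win totals: A 4, B 4, C 6, D 4, E 5, F 4, G 6, H 2, I 1.
An entrant with w wins dominates both others in C(w,2) triples; summing gives 6 + 6 + 15 + 6 + 10 + 6 + 15 + 1 + 0 = 65 transitive triples.
Total triples C(9,3) = 84, so cyclic triples = 84 − 65 = 19.

19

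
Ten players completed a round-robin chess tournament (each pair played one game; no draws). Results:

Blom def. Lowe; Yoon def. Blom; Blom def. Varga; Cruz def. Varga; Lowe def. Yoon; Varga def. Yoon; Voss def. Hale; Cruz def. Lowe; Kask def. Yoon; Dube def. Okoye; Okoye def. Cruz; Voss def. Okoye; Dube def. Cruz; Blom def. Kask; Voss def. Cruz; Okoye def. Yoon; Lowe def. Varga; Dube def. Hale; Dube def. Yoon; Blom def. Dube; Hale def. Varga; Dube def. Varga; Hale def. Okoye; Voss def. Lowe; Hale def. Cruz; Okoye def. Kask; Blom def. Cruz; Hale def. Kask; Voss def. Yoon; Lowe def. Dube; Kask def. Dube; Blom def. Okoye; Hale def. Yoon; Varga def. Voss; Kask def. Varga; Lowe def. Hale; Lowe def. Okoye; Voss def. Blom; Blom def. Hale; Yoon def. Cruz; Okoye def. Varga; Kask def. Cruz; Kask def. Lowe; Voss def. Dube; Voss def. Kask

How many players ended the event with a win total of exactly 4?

1

Win totals: Varga 2, Kask 5, Yoon 2, Lowe 5, Dube 5, Voss 8, Okoye 4, Cruz 2, Hale 5, Blom 7.
Exactly 4: Okoye — 1 player.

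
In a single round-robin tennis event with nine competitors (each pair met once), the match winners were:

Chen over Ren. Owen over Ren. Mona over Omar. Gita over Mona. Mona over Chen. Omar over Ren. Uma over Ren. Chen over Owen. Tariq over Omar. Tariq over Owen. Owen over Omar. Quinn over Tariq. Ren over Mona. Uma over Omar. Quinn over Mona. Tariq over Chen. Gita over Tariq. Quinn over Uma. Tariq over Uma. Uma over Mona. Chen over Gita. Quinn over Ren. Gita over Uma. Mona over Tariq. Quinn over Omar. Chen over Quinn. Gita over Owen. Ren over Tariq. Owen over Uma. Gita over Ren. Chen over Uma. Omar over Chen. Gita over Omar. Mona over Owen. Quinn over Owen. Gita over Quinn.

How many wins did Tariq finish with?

Tariq's results: beat Chen, Uma, Omar, Owen; lost to Gita, Mona, Quinn, Ren.
That is 4 wins.

4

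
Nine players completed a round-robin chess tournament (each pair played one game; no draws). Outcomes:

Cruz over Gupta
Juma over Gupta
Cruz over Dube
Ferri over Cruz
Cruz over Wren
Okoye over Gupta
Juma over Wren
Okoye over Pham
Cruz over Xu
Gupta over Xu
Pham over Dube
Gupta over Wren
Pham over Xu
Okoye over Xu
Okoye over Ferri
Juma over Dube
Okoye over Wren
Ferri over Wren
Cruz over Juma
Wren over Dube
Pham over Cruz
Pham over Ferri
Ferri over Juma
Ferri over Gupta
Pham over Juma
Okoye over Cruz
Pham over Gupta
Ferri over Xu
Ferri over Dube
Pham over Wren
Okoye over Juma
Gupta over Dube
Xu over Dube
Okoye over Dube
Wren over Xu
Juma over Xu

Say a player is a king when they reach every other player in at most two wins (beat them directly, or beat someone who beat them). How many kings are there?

Wren cannot reach Cruz, Okoye, Ferri, Gupta, Pham, Juma in two steps.
Cruz cannot reach Okoye, Ferri, Pham in two steps.
Okoye reaches everyone (king).
Ferri cannot reach Okoye, Pham in two steps.
Gupta cannot reach Cruz, Okoye, Ferri, Pham, Juma in two steps.
Dube cannot reach Wren, Cruz, Okoye, Ferri, Gupta, Xu, Pham, Juma in two steps.
Xu cannot reach Wren, Cruz, Okoye, Ferri, Gupta, Pham, Juma in two steps.
Pham cannot reach Okoye in two steps.
Juma cannot reach Cruz, Okoye, Ferri, Pham in two steps.
Kings: Okoye — 1.

1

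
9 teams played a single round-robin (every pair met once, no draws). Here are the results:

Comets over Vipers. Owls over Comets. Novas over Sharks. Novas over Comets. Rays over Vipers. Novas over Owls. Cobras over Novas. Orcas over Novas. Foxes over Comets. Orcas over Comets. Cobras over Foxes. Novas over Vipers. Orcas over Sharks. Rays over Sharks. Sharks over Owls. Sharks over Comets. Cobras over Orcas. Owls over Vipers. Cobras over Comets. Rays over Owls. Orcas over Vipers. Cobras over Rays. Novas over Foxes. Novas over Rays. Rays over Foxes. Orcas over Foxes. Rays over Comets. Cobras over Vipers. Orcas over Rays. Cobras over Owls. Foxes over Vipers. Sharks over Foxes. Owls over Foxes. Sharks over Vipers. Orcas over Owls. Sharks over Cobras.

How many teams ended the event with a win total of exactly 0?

Win totals: Rays 5, Orcas 7, Owls 3, Novas 6, Vipers 0, Foxes 2, Comets 1, Cobras 7, Sharks 5.
Exactly 0: Vipers — 1 team.

1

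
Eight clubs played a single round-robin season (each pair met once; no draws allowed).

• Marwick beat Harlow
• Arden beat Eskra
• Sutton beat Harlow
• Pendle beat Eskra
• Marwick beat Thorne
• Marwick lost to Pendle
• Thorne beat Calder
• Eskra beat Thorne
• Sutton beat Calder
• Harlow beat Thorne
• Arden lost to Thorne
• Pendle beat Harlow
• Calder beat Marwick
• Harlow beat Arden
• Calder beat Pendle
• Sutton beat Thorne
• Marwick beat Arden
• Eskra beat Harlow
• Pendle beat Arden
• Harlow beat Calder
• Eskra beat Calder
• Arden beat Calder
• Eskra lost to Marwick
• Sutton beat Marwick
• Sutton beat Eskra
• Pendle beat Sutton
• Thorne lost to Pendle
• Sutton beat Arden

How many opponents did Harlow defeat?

3

Harlow's results: beat Thorne, Calder, Arden; lost to Marwick, Pendle, Sutton, Eskra.
That is 3 wins.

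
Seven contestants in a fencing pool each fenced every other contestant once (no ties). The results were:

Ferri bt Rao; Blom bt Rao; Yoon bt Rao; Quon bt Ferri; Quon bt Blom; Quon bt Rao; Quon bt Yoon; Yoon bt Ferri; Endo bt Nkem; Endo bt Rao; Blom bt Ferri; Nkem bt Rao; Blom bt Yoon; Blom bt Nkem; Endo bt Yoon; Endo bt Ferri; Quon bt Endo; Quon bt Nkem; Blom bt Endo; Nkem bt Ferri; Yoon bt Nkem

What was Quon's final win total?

6

Quon's results: beat Nkem, Blom, Ferri, Yoon, Rao, Endo; lost to no one.
That is 6 wins.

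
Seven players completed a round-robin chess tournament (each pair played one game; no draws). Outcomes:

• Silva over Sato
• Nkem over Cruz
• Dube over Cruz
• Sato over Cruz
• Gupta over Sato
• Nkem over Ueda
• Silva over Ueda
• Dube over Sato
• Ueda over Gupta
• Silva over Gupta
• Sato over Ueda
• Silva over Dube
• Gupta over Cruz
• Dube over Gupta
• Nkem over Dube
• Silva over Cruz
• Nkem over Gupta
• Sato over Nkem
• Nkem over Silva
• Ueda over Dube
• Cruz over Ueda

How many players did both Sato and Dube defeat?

Sato beat: Nkem, Cruz, Ueda.
Dube beat: Sato, Cruz, Gupta.
Both beat: Cruz — 1.

1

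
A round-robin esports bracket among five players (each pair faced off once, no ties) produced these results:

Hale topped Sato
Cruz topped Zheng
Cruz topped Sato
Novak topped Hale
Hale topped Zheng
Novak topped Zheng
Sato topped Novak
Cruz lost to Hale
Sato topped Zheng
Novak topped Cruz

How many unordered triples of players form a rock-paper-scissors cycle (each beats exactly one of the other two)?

2

Win totals: Hale 3, Zheng 0, Cruz 2, Novak 3, Sato 2.
A player with w wins dominates both others in C(w,2) triples; summing gives 3 + 0 + 1 + 3 + 1 = 8 transitive triples.
Total triples C(5,3) = 10, so cyclic triples = 10 − 8 = 2.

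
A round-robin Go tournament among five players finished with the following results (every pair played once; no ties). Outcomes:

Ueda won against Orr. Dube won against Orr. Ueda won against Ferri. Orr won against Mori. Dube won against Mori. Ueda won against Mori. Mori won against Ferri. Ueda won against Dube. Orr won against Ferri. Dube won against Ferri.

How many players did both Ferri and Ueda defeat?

0

Ferri beat: no one.
Ueda beat: Orr, Dube, Mori, Ferri.
No one was beaten by both.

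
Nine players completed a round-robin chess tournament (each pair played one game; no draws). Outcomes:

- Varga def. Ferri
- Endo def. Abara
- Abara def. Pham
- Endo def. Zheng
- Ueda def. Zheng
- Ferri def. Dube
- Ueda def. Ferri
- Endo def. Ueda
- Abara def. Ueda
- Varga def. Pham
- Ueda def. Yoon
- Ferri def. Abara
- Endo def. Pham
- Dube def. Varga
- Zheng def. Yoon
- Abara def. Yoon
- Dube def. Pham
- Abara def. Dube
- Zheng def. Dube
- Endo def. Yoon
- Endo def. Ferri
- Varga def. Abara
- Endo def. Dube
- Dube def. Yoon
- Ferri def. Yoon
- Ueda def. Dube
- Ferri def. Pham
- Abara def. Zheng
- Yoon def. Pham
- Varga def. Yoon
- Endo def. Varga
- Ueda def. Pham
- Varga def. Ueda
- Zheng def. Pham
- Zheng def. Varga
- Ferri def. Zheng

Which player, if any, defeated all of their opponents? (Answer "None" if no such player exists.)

Endo has 8 wins out of 8 opponents — a perfect record.

Endo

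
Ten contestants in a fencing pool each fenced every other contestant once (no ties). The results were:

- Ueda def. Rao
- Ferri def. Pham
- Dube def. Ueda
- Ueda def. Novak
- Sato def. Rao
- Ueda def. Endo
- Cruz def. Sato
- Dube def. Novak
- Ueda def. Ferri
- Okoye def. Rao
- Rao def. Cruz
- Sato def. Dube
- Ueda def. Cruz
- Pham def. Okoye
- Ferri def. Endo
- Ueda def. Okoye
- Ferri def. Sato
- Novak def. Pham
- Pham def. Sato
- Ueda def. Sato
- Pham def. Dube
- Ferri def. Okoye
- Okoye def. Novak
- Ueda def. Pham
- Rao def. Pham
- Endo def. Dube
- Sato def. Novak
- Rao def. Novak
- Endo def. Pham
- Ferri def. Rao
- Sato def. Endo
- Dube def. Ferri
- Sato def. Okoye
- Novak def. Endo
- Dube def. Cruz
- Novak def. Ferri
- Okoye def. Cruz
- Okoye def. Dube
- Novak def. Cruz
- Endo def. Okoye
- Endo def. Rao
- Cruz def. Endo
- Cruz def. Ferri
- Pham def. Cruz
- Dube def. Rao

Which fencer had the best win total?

Ueda

Win totals: Pham 4, Cruz 3, Endo 4, Dube 5, Ueda 8, Sato 5, Novak 4, Okoye 4, Ferri 5, Rao 3.
Ueda leads with 8 wins (next highest: 5).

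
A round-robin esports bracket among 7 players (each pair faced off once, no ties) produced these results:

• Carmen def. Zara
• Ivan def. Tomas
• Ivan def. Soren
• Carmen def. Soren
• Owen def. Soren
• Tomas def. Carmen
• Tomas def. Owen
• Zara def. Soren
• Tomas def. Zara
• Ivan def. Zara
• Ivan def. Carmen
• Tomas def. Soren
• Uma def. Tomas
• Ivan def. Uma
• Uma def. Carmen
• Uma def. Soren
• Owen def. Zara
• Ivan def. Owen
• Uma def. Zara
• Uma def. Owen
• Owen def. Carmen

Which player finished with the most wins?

Win totals: Tomas 4, Carmen 2, Uma 5, Owen 3, Zara 1, Soren 0, Ivan 6.
Ivan leads with 6 wins (next highest: 5).

Ivan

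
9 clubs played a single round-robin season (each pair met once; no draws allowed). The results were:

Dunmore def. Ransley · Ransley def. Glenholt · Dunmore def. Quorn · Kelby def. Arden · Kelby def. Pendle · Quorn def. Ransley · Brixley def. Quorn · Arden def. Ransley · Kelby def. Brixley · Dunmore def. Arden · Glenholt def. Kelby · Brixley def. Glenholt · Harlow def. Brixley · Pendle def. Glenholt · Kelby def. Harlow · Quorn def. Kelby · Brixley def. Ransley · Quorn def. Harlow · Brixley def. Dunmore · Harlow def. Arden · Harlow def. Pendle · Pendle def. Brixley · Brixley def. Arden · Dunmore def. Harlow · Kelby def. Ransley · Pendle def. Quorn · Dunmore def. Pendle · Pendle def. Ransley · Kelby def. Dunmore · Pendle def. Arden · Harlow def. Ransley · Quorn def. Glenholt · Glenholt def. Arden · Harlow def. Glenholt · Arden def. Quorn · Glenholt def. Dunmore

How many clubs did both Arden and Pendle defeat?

2

Arden beat: Ransley, Quorn.
Pendle beat: Brixley, Ransley, Arden, Glenholt, Quorn.
Both beat: Ransley, Quorn — 2.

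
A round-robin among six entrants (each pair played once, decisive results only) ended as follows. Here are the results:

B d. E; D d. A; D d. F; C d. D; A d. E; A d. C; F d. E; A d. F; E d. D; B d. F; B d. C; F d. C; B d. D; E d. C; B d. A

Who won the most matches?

Win totals: A 3, B 5, C 1, D 2, E 2, F 2.
B leads with 5 wins (next highest: 3).

B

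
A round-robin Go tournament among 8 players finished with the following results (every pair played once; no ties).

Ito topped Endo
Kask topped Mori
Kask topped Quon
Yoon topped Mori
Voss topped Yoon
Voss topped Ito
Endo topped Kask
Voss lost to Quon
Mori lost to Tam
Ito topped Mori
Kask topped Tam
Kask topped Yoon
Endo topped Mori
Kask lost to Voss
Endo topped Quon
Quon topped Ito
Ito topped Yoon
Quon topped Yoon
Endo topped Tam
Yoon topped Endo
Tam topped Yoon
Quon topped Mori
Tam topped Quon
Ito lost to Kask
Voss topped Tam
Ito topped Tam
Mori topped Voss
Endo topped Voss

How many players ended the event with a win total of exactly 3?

Win totals: Ito 4, Quon 4, Mori 1, Yoon 2, Tam 3, Voss 4, Endo 5, Kask 5.
Exactly 3: Tam — 1 player.

1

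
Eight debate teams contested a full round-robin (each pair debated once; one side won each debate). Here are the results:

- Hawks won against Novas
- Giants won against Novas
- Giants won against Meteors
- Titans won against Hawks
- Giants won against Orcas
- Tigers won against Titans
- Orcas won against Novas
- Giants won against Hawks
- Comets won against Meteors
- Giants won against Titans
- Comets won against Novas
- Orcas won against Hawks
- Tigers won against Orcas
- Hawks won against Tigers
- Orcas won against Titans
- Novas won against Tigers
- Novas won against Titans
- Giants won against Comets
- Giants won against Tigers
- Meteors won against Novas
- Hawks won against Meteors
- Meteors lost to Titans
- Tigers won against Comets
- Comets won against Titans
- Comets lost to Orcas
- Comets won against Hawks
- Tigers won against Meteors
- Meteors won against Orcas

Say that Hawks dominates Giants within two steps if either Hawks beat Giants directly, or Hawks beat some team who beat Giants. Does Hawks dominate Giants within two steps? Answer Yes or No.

No

Hawks did not beat Giants directly.
Hawks beat Tigers, Meteors, Novas, but each of them lost to Giants. No two-step path.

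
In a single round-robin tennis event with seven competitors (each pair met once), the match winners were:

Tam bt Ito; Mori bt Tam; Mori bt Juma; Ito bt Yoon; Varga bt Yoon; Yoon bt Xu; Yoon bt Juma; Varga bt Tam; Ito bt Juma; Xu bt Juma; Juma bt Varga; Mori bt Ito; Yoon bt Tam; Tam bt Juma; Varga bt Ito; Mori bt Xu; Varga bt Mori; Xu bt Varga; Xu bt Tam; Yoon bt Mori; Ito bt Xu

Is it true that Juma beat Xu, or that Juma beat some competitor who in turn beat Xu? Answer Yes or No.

Juma did not beat Xu directly.
Juma beat Varga, but each of them lost to Xu. No two-step path.

No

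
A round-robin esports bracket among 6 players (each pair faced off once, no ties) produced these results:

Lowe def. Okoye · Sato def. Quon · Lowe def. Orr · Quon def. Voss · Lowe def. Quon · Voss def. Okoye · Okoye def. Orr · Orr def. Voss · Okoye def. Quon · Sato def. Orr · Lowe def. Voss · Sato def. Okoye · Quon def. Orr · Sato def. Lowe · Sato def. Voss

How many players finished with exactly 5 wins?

1

Win totals: Okoye 2, Lowe 4, Quon 2, Orr 1, Sato 5, Voss 1.
Exactly 5: Sato — 1 player.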